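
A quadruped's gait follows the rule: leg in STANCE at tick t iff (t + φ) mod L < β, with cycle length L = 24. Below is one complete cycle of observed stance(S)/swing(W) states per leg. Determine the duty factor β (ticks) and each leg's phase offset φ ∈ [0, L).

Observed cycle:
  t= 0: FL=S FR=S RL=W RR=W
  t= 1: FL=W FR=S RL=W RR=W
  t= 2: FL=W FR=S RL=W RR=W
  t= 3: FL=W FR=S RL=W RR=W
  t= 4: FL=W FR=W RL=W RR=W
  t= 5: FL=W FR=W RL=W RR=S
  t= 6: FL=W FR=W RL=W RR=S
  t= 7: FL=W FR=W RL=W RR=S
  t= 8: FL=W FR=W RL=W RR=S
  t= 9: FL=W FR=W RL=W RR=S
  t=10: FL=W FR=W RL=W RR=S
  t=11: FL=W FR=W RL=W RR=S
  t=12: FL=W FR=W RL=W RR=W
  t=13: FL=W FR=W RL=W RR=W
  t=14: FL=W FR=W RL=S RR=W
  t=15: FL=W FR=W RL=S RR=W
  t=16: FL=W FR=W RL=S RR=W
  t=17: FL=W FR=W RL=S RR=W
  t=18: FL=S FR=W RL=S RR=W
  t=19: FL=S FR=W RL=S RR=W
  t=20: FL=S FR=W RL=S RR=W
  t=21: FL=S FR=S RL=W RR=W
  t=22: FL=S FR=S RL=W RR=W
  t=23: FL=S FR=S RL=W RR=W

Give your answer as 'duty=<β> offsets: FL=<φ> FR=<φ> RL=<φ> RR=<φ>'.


duty β = stance ticks per leg = 7
FL: stance ticks = 7; W→S at t=18 → φ=6
FR: stance ticks = 7; W→S at t=21 → φ=3
RL: stance ticks = 7; W→S at t=14 → φ=10
RR: stance ticks = 7; W→S at t=5 → φ=19

duty=7 offsets: FL=6 FR=3 RL=10 RR=19


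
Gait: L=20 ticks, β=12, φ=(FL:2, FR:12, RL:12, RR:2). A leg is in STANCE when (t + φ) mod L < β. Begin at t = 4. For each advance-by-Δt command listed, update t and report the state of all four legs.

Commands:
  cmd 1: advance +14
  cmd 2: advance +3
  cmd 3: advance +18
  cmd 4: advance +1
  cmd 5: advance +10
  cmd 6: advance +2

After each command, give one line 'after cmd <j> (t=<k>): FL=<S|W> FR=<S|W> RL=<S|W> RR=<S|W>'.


after cmd 1 (t=18): FL=S FR=S RL=S RR=S
after cmd 2 (t=21): FL=S FR=W RL=W RR=S
after cmd 3 (t=39): FL=S FR=S RL=S RR=S
after cmd 4 (t=40): FL=S FR=W RL=W RR=S
after cmd 5 (t=50): FL=W FR=S RL=S RR=W
after cmd 6 (t=52): FL=W FR=S RL=S RR=W

start t=4: FL=S FR=W RL=W RR=S
cmd 1: advance +14 → t=18, phase=(0,10,10,0) → FL=S FR=S RL=S RR=S
cmd 2: advance +3 → t=21, phase=(3,13,13,3) → FL=S FR=W RL=W RR=S
cmd 3: advance +18 → t=39, phase=(1,11,11,1) → FL=S FR=S RL=S RR=S
cmd 4: advance +1 → t=40, phase=(2,12,12,2) → FL=S FR=W RL=W RR=S
cmd 5: advance +10 → t=50, phase=(12,2,2,12) → FL=W FR=S RL=S RR=W
cmd 6: advance +2 → t=52, phase=(14,4,4,14) → FL=W FR=S RL=S RR=W


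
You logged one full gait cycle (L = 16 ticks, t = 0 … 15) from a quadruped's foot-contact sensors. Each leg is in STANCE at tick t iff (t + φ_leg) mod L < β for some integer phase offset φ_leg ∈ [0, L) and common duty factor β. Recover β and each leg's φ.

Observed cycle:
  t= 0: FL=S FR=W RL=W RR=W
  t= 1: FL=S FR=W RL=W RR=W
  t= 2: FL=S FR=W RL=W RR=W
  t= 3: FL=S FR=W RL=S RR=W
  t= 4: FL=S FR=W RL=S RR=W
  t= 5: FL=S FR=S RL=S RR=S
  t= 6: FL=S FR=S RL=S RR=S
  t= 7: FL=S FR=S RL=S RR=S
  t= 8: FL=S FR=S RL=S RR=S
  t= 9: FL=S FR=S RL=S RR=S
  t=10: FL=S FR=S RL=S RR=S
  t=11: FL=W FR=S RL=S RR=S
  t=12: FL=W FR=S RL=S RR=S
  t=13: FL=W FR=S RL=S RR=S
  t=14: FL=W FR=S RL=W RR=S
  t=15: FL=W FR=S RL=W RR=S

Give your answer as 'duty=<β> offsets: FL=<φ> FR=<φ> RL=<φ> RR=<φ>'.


duty=11 offsets: FL=0 FR=11 RL=13 RR=11

duty β = stance ticks per leg = 11
FL: stance ticks = 11; W→S at t=0 → φ=0
FR: stance ticks = 11; W→S at t=5 → φ=11
RL: stance ticks = 11; W→S at t=3 → φ=13
RR: stance ticks = 11; W→S at t=5 → φ=11


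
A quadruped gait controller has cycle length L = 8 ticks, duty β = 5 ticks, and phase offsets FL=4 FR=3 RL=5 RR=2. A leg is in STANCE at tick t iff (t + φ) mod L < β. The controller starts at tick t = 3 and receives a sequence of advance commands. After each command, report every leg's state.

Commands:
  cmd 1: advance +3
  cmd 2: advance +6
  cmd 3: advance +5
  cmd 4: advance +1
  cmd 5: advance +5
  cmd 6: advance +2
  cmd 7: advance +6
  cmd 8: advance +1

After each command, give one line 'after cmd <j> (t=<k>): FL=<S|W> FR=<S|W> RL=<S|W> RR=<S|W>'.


start t=3: FL=W FR=W RL=S RR=W
cmd 1: advance +3 → t=6, phase=(2,1,3,0) → FL=S FR=S RL=S RR=S
cmd 2: advance +6 → t=12, phase=(0,7,1,6) → FL=S FR=W RL=S RR=W
cmd 3: advance +5 → t=17, phase=(5,4,6,3) → FL=W FR=S RL=W RR=S
cmd 4: advance +1 → t=18, phase=(6,5,7,4) → FL=W FR=W RL=W RR=S
cmd 5: advance +5 → t=23, phase=(3,2,4,1) → FL=S FR=S RL=S RR=S
cmd 6: advance +2 → t=25, phase=(5,4,6,3) → FL=W FR=S RL=W RR=S
cmd 7: advance +6 → t=31, phase=(3,2,4,1) → FL=S FR=S RL=S RR=S
cmd 8: advance +1 → t=32, phase=(4,3,5,2) → FL=S FR=S RL=W RR=S

after cmd 1 (t=6): FL=S FR=S RL=S RR=S
after cmd 2 (t=12): FL=S FR=W RL=S RR=W
after cmd 3 (t=17): FL=W FR=S RL=W RR=S
after cmd 4 (t=18): FL=W FR=W RL=W RR=S
after cmd 5 (t=23): FL=S FR=S RL=S RR=S
after cmd 6 (t=25): FL=W FR=S RL=W RR=S
after cmd 7 (t=31): FL=S FR=S RL=S RR=S
after cmd 8 (t=32): FL=S FR=S RL=W RR=S


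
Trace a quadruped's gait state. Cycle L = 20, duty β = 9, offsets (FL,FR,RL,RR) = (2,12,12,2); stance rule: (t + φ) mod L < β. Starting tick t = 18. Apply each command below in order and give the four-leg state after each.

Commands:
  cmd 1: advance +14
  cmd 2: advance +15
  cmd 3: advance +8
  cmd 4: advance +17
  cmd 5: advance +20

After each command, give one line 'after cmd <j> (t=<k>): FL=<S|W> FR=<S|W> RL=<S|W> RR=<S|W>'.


start t=18: FL=S FR=W RL=W RR=S
cmd 1: advance +14 → t=32, phase=(14,4,4,14) → FL=W FR=S RL=S RR=W
cmd 2: advance +15 → t=47, phase=(9,19,19,9) → FL=W FR=W RL=W RR=W
cmd 3: advance +8 → t=55, phase=(17,7,7,17) → FL=W FR=S RL=S RR=W
cmd 4: advance +17 → t=72, phase=(14,4,4,14) → FL=W FR=S RL=S RR=W
cmd 5: advance +20 → t=92, phase=(14,4,4,14) → FL=W FR=S RL=S RR=W

after cmd 1 (t=32): FL=W FR=S RL=S RR=W
after cmd 2 (t=47): FL=W FR=W RL=W RR=W
after cmd 3 (t=55): FL=W FR=S RL=S RR=W
after cmd 4 (t=72): FL=W FR=S RL=S RR=W
after cmd 5 (t=92): FL=W FR=S RL=S RR=W


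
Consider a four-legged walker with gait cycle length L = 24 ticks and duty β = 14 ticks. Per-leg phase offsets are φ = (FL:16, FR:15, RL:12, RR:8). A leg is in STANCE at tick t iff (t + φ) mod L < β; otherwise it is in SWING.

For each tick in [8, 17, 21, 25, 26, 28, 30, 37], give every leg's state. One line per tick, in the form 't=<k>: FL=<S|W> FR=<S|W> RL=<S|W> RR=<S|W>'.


t=8: FL=S FR=W RL=W RR=W
t=17: FL=S FR=S RL=S RR=S
t=21: FL=S FR=S RL=S RR=S
t=25: FL=W FR=W RL=S RR=S
t=26: FL=W FR=W RL=W RR=S
t=28: FL=W FR=W RL=W RR=S
t=30: FL=W FR=W RL=W RR=W
t=37: FL=S FR=S RL=S RR=W

t=8: phase=(0,23,20,16) vs β=14 → FL=S FR=W RL=W RR=W
t=17: phase=(9,8,5,1) vs β=14 → FL=S FR=S RL=S RR=S
t=21: phase=(13,12,9,5) vs β=14 → FL=S FR=S RL=S RR=S
t=25: phase=(17,16,13,9) vs β=14 → FL=W FR=W RL=S RR=S
t=26: phase=(18,17,14,10) vs β=14 → FL=W FR=W RL=W RR=S
t=28: phase=(20,19,16,12) vs β=14 → FL=W FR=W RL=W RR=S
t=30: phase=(22,21,18,14) vs β=14 → FL=W FR=W RL=W RR=W
t=37: phase=(5,4,1,21) vs β=14 → FL=S FR=S RL=S RR=W


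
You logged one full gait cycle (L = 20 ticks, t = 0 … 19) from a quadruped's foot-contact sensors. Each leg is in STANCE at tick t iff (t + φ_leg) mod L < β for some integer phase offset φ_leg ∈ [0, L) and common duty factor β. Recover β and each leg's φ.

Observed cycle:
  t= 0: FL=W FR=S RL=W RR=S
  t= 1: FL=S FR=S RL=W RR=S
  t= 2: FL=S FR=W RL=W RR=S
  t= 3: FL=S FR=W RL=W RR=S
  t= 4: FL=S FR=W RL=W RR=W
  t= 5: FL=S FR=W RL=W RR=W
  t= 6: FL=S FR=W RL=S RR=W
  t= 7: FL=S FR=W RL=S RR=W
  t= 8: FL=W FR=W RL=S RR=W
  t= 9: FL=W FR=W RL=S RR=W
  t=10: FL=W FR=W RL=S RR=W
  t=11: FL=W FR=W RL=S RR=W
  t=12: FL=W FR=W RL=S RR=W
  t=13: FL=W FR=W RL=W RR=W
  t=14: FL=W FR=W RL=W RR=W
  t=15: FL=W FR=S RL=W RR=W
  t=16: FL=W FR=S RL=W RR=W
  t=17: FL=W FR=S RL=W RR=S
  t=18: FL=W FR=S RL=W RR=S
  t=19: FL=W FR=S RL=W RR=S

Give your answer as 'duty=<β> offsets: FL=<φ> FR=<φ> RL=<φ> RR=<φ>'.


duty=7 offsets: FL=19 FR=5 RL=14 RR=3

duty β = stance ticks per leg = 7
FL: stance ticks = 7; W→S at t=1 → φ=19
FR: stance ticks = 7; W→S at t=15 → φ=5
RL: stance ticks = 7; W→S at t=6 → φ=14
RR: stance ticks = 7; W→S at t=17 → φ=3


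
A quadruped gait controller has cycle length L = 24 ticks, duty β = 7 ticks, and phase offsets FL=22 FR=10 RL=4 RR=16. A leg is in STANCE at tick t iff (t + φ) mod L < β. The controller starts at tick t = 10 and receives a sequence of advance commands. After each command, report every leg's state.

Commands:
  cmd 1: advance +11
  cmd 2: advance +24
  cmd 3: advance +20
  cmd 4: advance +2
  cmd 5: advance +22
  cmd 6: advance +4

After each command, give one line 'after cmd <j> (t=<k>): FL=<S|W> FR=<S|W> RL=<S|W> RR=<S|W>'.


after cmd 1 (t=21): FL=W FR=W RL=S RR=W
after cmd 2 (t=45): FL=W FR=W RL=S RR=W
after cmd 3 (t=65): FL=W FR=S RL=W RR=W
after cmd 4 (t=67): FL=W FR=S RL=W RR=W
after cmd 5 (t=89): FL=W FR=S RL=W RR=W
after cmd 6 (t=93): FL=W FR=W RL=S RR=W

start t=10: FL=W FR=W RL=W RR=S
cmd 1: advance +11 → t=21, phase=(19,7,1,13) → FL=W FR=W RL=S RR=W
cmd 2: advance +24 → t=45, phase=(19,7,1,13) → FL=W FR=W RL=S RR=W
cmd 3: advance +20 → t=65, phase=(15,3,21,9) → FL=W FR=S RL=W RR=W
cmd 4: advance +2 → t=67, phase=(17,5,23,11) → FL=W FR=S RL=W RR=W
cmd 5: advance +22 → t=89, phase=(15,3,21,9) → FL=W FR=S RL=W RR=W
cmd 6: advance +4 → t=93, phase=(19,7,1,13) → FL=W FR=W RL=S RR=W


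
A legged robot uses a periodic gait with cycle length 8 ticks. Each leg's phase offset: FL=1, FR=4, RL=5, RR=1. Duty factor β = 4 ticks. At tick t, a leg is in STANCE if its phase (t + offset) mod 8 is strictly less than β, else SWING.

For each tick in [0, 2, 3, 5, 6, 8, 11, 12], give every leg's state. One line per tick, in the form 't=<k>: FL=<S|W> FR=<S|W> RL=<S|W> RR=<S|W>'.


t=0: phase=(1,4,5,1) vs β=4 → FL=S FR=W RL=W RR=S
t=2: phase=(3,6,7,3) vs β=4 → FL=S FR=W RL=W RR=S
t=3: phase=(4,7,0,4) vs β=4 → FL=W FR=W RL=S RR=W
t=5: phase=(6,1,2,6) vs β=4 → FL=W FR=S RL=S RR=W
t=6: phase=(7,2,3,7) vs β=4 → FL=W FR=S RL=S RR=W
t=8: phase=(1,4,5,1) vs β=4 → FL=S FR=W RL=W RR=S
t=11: phase=(4,7,0,4) vs β=4 → FL=W FR=W RL=S RR=W
t=12: phase=(5,0,1,5) vs β=4 → FL=W FR=S RL=S RR=W

t=0: FL=S FR=W RL=W RR=S
t=2: FL=S FR=W RL=W RR=S
t=3: FL=W FR=W RL=S RR=W
t=5: FL=W FR=S RL=S RR=W
t=6: FL=W FR=S RL=S RR=W
t=8: FL=S FR=W RL=W RR=S
t=11: FL=W FR=W RL=S RR=W
t=12: FL=W FR=S RL=S RR=W


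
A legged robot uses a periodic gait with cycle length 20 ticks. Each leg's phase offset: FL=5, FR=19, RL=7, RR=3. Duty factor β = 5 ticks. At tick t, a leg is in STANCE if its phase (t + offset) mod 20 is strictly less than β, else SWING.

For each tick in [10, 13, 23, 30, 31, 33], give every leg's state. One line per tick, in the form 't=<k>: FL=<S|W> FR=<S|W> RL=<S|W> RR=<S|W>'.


t=10: phase=(15,9,17,13) vs β=5 → FL=W FR=W RL=W RR=W
t=13: phase=(18,12,0,16) vs β=5 → FL=W FR=W RL=S RR=W
t=23: phase=(8,2,10,6) vs β=5 → FL=W FR=S RL=W RR=W
t=30: phase=(15,9,17,13) vs β=5 → FL=W FR=W RL=W RR=W
t=31: phase=(16,10,18,14) vs β=5 → FL=W FR=W RL=W RR=W
t=33: phase=(18,12,0,16) vs β=5 → FL=W FR=W RL=S RR=W

t=10: FL=W FR=W RL=W RR=W
t=13: FL=W FR=W RL=S RR=W
t=23: FL=W FR=S RL=W RR=W
t=30: FL=W FR=W RL=W RR=W
t=31: FL=W FR=W RL=W RR=W
t=33: FL=W FR=W RL=S RR=W


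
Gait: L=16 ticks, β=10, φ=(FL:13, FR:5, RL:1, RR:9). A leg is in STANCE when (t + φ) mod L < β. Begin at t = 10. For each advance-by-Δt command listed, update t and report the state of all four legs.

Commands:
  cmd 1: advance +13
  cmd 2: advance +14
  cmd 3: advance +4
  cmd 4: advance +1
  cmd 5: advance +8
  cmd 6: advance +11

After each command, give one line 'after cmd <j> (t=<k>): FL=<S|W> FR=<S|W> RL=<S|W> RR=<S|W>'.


start t=10: FL=S FR=W RL=W RR=S
cmd 1: advance +13 → t=23, phase=(4,12,8,0) → FL=S FR=W RL=S RR=S
cmd 2: advance +14 → t=37, phase=(2,10,6,14) → FL=S FR=W RL=S RR=W
cmd 3: advance +4 → t=41, phase=(6,14,10,2) → FL=S FR=W RL=W RR=S
cmd 4: advance +1 → t=42, phase=(7,15,11,3) → FL=S FR=W RL=W RR=S
cmd 5: advance +8 → t=50, phase=(15,7,3,11) → FL=W FR=S RL=S RR=W
cmd 6: advance +11 → t=61, phase=(10,2,14,6) → FL=W FR=S RL=W RR=S

after cmd 1 (t=23): FL=S FR=W RL=S RR=S
after cmd 2 (t=37): FL=S FR=W RL=S RR=W
after cmd 3 (t=41): FL=S FR=W RL=W RR=S
after cmd 4 (t=42): FL=S FR=W RL=W RR=S
after cmd 5 (t=50): FL=W FR=S RL=S RR=W
after cmd 6 (t=61): FL=W FR=S RL=W RR=S


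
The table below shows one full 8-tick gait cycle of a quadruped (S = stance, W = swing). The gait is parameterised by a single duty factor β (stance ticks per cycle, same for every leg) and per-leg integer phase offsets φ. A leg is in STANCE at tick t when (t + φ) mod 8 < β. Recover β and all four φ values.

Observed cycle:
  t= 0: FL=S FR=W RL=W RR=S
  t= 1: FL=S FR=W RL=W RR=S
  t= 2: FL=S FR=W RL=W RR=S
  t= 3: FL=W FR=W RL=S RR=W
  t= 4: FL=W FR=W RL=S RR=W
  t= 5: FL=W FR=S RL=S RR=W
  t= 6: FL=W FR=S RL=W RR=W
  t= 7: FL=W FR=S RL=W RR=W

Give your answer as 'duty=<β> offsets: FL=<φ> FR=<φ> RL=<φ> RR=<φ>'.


duty=3 offsets: FL=0 FR=3 RL=5 RR=0

duty β = stance ticks per leg = 3
FL: stance ticks = 3; W→S at t=0 → φ=0
FR: stance ticks = 3; W→S at t=5 → φ=3
RL: stance ticks = 3; W→S at t=3 → φ=5
RR: stance ticks = 3; W→S at t=0 → φ=0


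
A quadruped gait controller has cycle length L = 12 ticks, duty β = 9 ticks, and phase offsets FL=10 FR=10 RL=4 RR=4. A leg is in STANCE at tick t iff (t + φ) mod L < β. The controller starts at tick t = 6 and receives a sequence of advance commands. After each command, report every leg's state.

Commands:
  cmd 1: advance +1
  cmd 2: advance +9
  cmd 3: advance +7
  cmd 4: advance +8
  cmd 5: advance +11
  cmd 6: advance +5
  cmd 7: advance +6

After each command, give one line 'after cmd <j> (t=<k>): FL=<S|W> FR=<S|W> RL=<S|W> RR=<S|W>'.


after cmd 1 (t=7): FL=S FR=S RL=W RR=W
after cmd 2 (t=16): FL=S FR=S RL=S RR=S
after cmd 3 (t=23): FL=W FR=W RL=S RR=S
after cmd 4 (t=31): FL=S FR=S RL=W RR=W
after cmd 5 (t=42): FL=S FR=S RL=W RR=W
after cmd 6 (t=47): FL=W FR=W RL=S RR=S
after cmd 7 (t=53): FL=S FR=S RL=W RR=W

start t=6: FL=S FR=S RL=W RR=W
cmd 1: advance +1 → t=7, phase=(5,5,11,11) → FL=S FR=S RL=W RR=W
cmd 2: advance +9 → t=16, phase=(2,2,8,8) → FL=S FR=S RL=S RR=S
cmd 3: advance +7 → t=23, phase=(9,9,3,3) → FL=W FR=W RL=S RR=S
cmd 4: advance +8 → t=31, phase=(5,5,11,11) → FL=S FR=S RL=W RR=W
cmd 5: advance +11 → t=42, phase=(4,4,10,10) → FL=S FR=S RL=W RR=W
cmd 6: advance +5 → t=47, phase=(9,9,3,3) → FL=W FR=W RL=S RR=S
cmd 7: advance +6 → t=53, phase=(3,3,9,9) → FL=S FR=S RL=W RR=W


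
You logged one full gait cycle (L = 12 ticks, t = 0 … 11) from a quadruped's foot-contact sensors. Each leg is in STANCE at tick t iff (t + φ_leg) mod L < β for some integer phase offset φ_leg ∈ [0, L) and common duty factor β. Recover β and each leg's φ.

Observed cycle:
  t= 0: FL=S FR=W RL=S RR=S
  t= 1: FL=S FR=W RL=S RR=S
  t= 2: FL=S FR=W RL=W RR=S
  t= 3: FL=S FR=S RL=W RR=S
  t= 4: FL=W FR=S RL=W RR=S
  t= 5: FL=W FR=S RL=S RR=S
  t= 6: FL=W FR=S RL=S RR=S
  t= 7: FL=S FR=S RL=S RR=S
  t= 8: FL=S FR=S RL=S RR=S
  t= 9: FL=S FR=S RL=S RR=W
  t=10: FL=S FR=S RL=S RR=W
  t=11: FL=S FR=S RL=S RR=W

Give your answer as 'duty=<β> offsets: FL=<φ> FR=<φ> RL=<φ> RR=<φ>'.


duty β = stance ticks per leg = 9
FL: stance ticks = 9; W→S at t=7 → φ=5
FR: stance ticks = 9; W→S at t=3 → φ=9
RL: stance ticks = 9; W→S at t=5 → φ=7
RR: stance ticks = 9; W→S at t=0 → φ=0

duty=9 offsets: FL=5 FR=9 RL=7 RR=0


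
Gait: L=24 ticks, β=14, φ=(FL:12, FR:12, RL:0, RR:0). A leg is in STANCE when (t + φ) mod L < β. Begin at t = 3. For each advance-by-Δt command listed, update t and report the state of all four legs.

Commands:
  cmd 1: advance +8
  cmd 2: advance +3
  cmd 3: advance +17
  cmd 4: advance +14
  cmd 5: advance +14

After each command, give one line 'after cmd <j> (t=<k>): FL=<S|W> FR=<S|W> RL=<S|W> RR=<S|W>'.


start t=3: FL=W FR=W RL=S RR=S
cmd 1: advance +8 → t=11, phase=(23,23,11,11) → FL=W FR=W RL=S RR=S
cmd 2: advance +3 → t=14, phase=(2,2,14,14) → FL=S FR=S RL=W RR=W
cmd 3: advance +17 → t=31, phase=(19,19,7,7) → FL=W FR=W RL=S RR=S
cmd 4: advance +14 → t=45, phase=(9,9,21,21) → FL=S FR=S RL=W RR=W
cmd 5: advance +14 → t=59, phase=(23,23,11,11) → FL=W FR=W RL=S RR=S

after cmd 1 (t=11): FL=W FR=W RL=S RR=S
after cmd 2 (t=14): FL=S FR=S RL=W RR=W
after cmd 3 (t=31): FL=W FR=W RL=S RR=S
after cmd 4 (t=45): FL=S FR=S RL=W RR=W
after cmd 5 (t=59): FL=W FR=W RL=S RR=S


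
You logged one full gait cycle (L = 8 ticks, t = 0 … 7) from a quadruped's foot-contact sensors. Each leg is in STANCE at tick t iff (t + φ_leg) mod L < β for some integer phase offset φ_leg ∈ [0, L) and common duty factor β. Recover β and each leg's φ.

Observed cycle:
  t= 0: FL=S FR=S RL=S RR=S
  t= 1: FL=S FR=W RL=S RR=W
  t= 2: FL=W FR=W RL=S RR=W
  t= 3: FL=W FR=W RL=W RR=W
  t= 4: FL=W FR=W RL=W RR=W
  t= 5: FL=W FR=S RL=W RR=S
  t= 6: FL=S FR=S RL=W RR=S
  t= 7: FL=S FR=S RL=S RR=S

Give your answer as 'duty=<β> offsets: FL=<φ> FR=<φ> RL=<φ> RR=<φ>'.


duty=4 offsets: FL=2 FR=3 RL=1 RR=3

duty β = stance ticks per leg = 4
FL: stance ticks = 4; W→S at t=6 → φ=2
FR: stance ticks = 4; W→S at t=5 → φ=3
RL: stance ticks = 4; W→S at t=7 → φ=1
RR: stance ticks = 4; W→S at t=5 → φ=3


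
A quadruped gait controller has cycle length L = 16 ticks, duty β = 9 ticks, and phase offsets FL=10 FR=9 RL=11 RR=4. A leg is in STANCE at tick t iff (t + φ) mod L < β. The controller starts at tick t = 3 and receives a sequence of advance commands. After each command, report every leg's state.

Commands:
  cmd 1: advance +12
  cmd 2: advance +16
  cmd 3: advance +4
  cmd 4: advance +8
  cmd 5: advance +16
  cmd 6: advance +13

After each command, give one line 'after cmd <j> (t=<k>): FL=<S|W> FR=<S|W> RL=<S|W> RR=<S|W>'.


after cmd 1 (t=15): FL=W FR=S RL=W RR=S
after cmd 2 (t=31): FL=W FR=S RL=W RR=S
after cmd 3 (t=35): FL=W FR=W RL=W RR=S
after cmd 4 (t=43): FL=S FR=S RL=S RR=W
after cmd 5 (t=59): FL=S FR=S RL=S RR=W
after cmd 6 (t=72): FL=S FR=S RL=S RR=W

start t=3: FL=W FR=W RL=W RR=S
cmd 1: advance +12 → t=15, phase=(9,8,10,3) → FL=W FR=S RL=W RR=S
cmd 2: advance +16 → t=31, phase=(9,8,10,3) → FL=W FR=S RL=W RR=S
cmd 3: advance +4 → t=35, phase=(13,12,14,7) → FL=W FR=W RL=W RR=S
cmd 4: advance +8 → t=43, phase=(5,4,6,15) → FL=S FR=S RL=S RR=W
cmd 5: advance +16 → t=59, phase=(5,4,6,15) → FL=S FR=S RL=S RR=W
cmd 6: advance +13 → t=72, phase=(2,1,3,12) → FL=S FR=S RL=S RR=W


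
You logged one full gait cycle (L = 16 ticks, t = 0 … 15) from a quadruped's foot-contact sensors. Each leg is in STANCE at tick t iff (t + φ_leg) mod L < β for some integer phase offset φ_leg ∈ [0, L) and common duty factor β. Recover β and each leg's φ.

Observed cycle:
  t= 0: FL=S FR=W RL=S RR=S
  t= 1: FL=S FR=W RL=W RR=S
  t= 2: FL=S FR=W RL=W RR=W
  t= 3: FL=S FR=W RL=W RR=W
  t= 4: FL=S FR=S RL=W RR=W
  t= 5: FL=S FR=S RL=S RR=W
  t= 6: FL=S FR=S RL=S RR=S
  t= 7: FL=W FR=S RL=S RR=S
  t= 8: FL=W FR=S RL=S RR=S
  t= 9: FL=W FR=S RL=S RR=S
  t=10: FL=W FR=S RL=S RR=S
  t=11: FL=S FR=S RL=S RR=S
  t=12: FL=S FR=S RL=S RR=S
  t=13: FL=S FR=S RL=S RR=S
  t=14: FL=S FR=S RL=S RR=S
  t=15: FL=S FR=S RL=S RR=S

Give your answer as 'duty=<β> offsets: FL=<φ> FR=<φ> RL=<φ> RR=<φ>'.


duty=12 offsets: FL=5 FR=12 RL=11 RR=10

duty β = stance ticks per leg = 12
FL: stance ticks = 12; W→S at t=11 → φ=5
FR: stance ticks = 12; W→S at t=4 → φ=12
RL: stance ticks = 12; W→S at t=5 → φ=11
RR: stance ticks = 12; W→S at t=6 → φ=10


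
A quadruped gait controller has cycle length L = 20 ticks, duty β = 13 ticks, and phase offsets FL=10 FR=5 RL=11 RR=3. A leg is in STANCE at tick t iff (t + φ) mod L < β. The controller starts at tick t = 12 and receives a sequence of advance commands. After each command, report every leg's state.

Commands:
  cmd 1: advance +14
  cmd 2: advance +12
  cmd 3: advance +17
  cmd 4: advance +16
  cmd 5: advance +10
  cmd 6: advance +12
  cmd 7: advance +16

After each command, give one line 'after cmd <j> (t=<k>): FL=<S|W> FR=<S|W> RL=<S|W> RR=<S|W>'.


start t=12: FL=S FR=W RL=S RR=W
cmd 1: advance +14 → t=26, phase=(16,11,17,9) → FL=W FR=S RL=W RR=S
cmd 2: advance +12 → t=38, phase=(8,3,9,1) → FL=S FR=S RL=S RR=S
cmd 3: advance +17 → t=55, phase=(5,0,6,18) → FL=S FR=S RL=S RR=W
cmd 4: advance +16 → t=71, phase=(1,16,2,14) → FL=S FR=W RL=S RR=W
cmd 5: advance +10 → t=81, phase=(11,6,12,4) → FL=S FR=S RL=S RR=S
cmd 6: advance +12 → t=93, phase=(3,18,4,16) → FL=S FR=W RL=S RR=W
cmd 7: advance +16 → t=109, phase=(19,14,0,12) → FL=W FR=W RL=S RR=S

after cmd 1 (t=26): FL=W FR=S RL=W RR=S
after cmd 2 (t=38): FL=S FR=S RL=S RR=S
after cmd 3 (t=55): FL=S FR=S RL=S RR=W
after cmd 4 (t=71): FL=S FR=W RL=S RR=W
after cmd 5 (t=81): FL=S FR=S RL=S RR=S
after cmd 6 (t=93): FL=S FR=W RL=S RR=W
after cmd 7 (t=109): FL=W FR=W RL=S RR=S


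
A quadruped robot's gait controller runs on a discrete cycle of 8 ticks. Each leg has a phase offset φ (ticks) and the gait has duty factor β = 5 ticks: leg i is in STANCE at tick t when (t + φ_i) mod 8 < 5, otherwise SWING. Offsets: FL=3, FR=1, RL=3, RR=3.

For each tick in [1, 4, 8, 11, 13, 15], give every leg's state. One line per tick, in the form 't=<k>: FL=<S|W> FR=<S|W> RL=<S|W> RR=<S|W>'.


t=1: phase=(4,2,4,4) vs β=5 → FL=S FR=S RL=S RR=S
t=4: phase=(7,5,7,7) vs β=5 → FL=W FR=W RL=W RR=W
t=8: phase=(3,1,3,3) vs β=5 → FL=S FR=S RL=S RR=S
t=11: phase=(6,4,6,6) vs β=5 → FL=W FR=S RL=W RR=W
t=13: phase=(0,6,0,0) vs β=5 → FL=S FR=W RL=S RR=S
t=15: phase=(2,0,2,2) vs β=5 → FL=S FR=S RL=S RR=S

t=1: FL=S FR=S RL=S RR=S
t=4: FL=W FR=W RL=W RR=W
t=8: FL=S FR=S RL=S RR=S
t=11: FL=W FR=S RL=W RR=W
t=13: FL=S FR=W RL=S RR=S
t=15: FL=S FR=S RL=S RR=S


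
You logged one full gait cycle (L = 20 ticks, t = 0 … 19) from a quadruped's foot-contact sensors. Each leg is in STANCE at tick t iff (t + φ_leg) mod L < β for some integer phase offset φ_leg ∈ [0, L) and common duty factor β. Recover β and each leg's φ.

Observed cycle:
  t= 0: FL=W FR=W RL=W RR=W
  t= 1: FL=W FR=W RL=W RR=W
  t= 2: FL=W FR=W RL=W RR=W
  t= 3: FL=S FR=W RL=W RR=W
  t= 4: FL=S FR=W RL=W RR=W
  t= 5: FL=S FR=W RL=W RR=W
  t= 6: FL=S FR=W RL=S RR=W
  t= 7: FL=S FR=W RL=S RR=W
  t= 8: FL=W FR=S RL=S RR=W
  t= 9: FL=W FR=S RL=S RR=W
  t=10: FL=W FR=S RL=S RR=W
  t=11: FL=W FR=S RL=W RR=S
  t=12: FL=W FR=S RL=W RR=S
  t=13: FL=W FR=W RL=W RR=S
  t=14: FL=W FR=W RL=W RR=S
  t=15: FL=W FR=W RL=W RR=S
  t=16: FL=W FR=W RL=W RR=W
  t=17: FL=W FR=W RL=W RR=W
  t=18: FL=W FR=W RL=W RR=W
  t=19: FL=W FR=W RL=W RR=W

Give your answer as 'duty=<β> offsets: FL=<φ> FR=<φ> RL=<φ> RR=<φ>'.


duty β = stance ticks per leg = 5
FL: stance ticks = 5; W→S at t=3 → φ=17
FR: stance ticks = 5; W→S at t=8 → φ=12
RL: stance ticks = 5; W→S at t=6 → φ=14
RR: stance ticks = 5; W→S at t=11 → φ=9

duty=5 offsets: FL=17 FR=12 RL=14 RR=9


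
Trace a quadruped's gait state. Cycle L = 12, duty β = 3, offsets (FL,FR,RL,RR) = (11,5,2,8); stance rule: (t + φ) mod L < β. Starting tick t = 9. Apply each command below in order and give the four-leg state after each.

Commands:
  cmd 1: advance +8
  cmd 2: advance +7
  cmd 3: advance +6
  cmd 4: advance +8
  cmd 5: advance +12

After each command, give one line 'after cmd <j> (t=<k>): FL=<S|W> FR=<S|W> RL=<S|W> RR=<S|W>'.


after cmd 1 (t=17): FL=W FR=W RL=W RR=S
after cmd 2 (t=24): FL=W FR=W RL=S RR=W
after cmd 3 (t=30): FL=W FR=W RL=W RR=S
after cmd 4 (t=38): FL=S FR=W RL=W RR=W
after cmd 5 (t=50): FL=S FR=W RL=W RR=W

start t=9: FL=W FR=S RL=W RR=W
cmd 1: advance +8 → t=17, phase=(4,10,7,1) → FL=W FR=W RL=W RR=S
cmd 2: advance +7 → t=24, phase=(11,5,2,8) → FL=W FR=W RL=S RR=W
cmd 3: advance +6 → t=30, phase=(5,11,8,2) → FL=W FR=W RL=W RR=S
cmd 4: advance +8 → t=38, phase=(1,7,4,10) → FL=S FR=W RL=W RR=W
cmd 5: advance +12 → t=50, phase=(1,7,4,10) → FL=S FR=W RL=W RR=W


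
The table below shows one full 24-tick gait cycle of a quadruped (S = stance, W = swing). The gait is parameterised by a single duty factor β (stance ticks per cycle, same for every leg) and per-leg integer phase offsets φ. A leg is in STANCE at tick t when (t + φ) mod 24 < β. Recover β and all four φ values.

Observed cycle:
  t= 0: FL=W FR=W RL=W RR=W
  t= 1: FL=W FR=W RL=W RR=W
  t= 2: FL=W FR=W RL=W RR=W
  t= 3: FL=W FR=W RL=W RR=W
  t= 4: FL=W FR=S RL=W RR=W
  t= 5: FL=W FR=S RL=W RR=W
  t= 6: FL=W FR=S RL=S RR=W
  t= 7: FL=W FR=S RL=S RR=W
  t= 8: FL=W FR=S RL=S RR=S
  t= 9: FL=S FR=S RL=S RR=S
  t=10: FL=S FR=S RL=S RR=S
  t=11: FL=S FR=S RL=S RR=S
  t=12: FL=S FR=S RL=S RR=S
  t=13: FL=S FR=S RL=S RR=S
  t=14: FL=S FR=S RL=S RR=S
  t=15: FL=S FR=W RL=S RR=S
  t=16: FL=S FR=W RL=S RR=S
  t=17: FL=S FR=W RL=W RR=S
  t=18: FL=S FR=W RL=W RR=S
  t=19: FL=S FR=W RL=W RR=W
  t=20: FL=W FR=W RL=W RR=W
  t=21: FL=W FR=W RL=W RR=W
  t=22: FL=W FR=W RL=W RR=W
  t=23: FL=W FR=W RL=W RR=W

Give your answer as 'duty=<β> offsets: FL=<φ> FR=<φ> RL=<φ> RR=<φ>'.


duty β = stance ticks per leg = 11
FL: stance ticks = 11; W→S at t=9 → φ=15
FR: stance ticks = 11; W→S at t=4 → φ=20
RL: stance ticks = 11; W→S at t=6 → φ=18
RR: stance ticks = 11; W→S at t=8 → φ=16

duty=11 offsets: FL=15 FR=20 RL=18 RR=16


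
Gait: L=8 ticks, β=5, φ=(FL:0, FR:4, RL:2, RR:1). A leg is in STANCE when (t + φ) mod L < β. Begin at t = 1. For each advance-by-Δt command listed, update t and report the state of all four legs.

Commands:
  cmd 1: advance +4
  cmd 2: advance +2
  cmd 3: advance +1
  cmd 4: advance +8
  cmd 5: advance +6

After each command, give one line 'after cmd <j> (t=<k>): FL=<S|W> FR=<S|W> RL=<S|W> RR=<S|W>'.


start t=1: FL=S FR=W RL=S RR=S
cmd 1: advance +4 → t=5, phase=(5,1,7,6) → FL=W FR=S RL=W RR=W
cmd 2: advance +2 → t=7, phase=(7,3,1,0) → FL=W FR=S RL=S RR=S
cmd 3: advance +1 → t=8, phase=(0,4,2,1) → FL=S FR=S RL=S RR=S
cmd 4: advance +8 → t=16, phase=(0,4,2,1) → FL=S FR=S RL=S RR=S
cmd 5: advance +6 → t=22, phase=(6,2,0,7) → FL=W FR=S RL=S RR=W

after cmd 1 (t=5): FL=W FR=S RL=W RR=W
after cmd 2 (t=7): FL=W FR=S RL=S RR=S
after cmd 3 (t=8): FL=S FR=S RL=S RR=S
after cmd 4 (t=16): FL=S FR=S RL=S RR=S
after cmd 5 (t=22): FL=W FR=S RL=S RR=W


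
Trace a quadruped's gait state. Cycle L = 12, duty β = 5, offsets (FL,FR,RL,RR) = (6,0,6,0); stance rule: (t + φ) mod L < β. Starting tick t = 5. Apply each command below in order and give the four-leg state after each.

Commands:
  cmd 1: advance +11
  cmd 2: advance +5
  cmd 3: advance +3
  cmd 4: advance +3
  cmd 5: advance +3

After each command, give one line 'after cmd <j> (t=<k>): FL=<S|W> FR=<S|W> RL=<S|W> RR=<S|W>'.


after cmd 1 (t=16): FL=W FR=S RL=W RR=S
after cmd 2 (t=21): FL=S FR=W RL=S RR=W
after cmd 3 (t=24): FL=W FR=S RL=W RR=S
after cmd 4 (t=27): FL=W FR=S RL=W RR=S
after cmd 5 (t=30): FL=S FR=W RL=S RR=W

start t=5: FL=W FR=W RL=W RR=W
cmd 1: advance +11 → t=16, phase=(10,4,10,4) → FL=W FR=S RL=W RR=S
cmd 2: advance +5 → t=21, phase=(3,9,3,9) → FL=S FR=W RL=S RR=W
cmd 3: advance +3 → t=24, phase=(6,0,6,0) → FL=W FR=S RL=W RR=S
cmd 4: advance +3 → t=27, phase=(9,3,9,3) → FL=W FR=S RL=W RR=S
cmd 5: advance +3 → t=30, phase=(0,6,0,6) → FL=S FR=W RL=S RR=W


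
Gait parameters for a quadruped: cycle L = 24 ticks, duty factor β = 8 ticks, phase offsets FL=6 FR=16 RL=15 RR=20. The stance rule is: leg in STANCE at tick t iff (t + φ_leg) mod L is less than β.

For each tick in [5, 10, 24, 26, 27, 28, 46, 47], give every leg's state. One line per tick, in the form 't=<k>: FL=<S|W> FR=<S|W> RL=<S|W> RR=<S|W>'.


t=5: phase=(11,21,20,1) vs β=8 → FL=W FR=W RL=W RR=S
t=10: phase=(16,2,1,6) vs β=8 → FL=W FR=S RL=S RR=S
t=24: phase=(6,16,15,20) vs β=8 → FL=S FR=W RL=W RR=W
t=26: phase=(8,18,17,22) vs β=8 → FL=W FR=W RL=W RR=W
t=27: phase=(9,19,18,23) vs β=8 → FL=W FR=W RL=W RR=W
t=28: phase=(10,20,19,0) vs β=8 → FL=W FR=W RL=W RR=S
t=46: phase=(4,14,13,18) vs β=8 → FL=S FR=W RL=W RR=W
t=47: phase=(5,15,14,19) vs β=8 → FL=S FR=W RL=W RR=W

t=5: FL=W FR=W RL=W RR=S
t=10: FL=W FR=S RL=S RR=S
t=24: FL=S FR=W RL=W RR=W
t=26: FL=W FR=W RL=W RR=W
t=27: FL=W FR=W RL=W RR=W
t=28: FL=W FR=W RL=W RR=S
t=46: FL=S FR=W RL=W RR=W
t=47: FL=S FR=W RL=W RR=W


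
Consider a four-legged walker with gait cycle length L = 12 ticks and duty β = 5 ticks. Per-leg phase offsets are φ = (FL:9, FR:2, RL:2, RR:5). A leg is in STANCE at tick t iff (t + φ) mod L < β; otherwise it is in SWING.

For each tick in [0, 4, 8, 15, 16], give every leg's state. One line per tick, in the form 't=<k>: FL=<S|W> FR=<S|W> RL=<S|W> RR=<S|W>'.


t=0: phase=(9,2,2,5) vs β=5 → FL=W FR=S RL=S RR=W
t=4: phase=(1,6,6,9) vs β=5 → FL=S FR=W RL=W RR=W
t=8: phase=(5,10,10,1) vs β=5 → FL=W FR=W RL=W RR=S
t=15: phase=(0,5,5,8) vs β=5 → FL=S FR=W RL=W RR=W
t=16: phase=(1,6,6,9) vs β=5 → FL=S FR=W RL=W RR=W

t=0: FL=W FR=S RL=S RR=W
t=4: FL=S FR=W RL=W RR=W
t=8: FL=W FR=W RL=W RR=S
t=15: FL=S FR=W RL=W RR=W
t=16: FL=S FR=W RL=W RR=W


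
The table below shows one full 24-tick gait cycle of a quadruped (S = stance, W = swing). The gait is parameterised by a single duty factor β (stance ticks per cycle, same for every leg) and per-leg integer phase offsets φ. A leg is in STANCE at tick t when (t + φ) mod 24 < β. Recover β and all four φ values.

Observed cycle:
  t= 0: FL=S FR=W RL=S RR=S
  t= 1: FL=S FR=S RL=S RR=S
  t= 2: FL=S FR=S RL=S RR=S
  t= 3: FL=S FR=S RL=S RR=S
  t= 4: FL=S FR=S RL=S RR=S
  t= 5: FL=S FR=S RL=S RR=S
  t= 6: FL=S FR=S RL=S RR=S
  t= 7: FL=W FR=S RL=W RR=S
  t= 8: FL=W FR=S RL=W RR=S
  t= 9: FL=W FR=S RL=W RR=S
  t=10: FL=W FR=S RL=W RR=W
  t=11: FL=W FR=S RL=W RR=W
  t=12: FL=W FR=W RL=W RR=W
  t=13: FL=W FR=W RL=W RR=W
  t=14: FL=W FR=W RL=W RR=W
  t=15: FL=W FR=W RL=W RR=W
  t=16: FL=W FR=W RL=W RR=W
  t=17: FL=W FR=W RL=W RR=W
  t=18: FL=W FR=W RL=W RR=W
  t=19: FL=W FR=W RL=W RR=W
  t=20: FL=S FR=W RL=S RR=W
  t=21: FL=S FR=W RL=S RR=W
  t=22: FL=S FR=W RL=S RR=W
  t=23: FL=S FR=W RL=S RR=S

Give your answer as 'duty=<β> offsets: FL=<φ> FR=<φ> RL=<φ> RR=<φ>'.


duty β = stance ticks per leg = 11
FL: stance ticks = 11; W→S at t=20 → φ=4
FR: stance ticks = 11; W→S at t=1 → φ=23
RL: stance ticks = 11; W→S at t=20 → φ=4
RR: stance ticks = 11; W→S at t=23 → φ=1

duty=11 offsets: FL=4 FR=23 RL=4 RR=1


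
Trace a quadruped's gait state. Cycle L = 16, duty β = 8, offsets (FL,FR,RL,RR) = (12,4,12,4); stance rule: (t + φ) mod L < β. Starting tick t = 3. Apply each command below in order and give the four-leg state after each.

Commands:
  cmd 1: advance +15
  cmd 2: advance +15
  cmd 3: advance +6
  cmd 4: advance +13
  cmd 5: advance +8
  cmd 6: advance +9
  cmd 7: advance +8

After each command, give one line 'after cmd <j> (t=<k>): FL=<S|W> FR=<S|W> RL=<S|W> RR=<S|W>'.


after cmd 1 (t=18): FL=W FR=S RL=W RR=S
after cmd 2 (t=33): FL=W FR=S RL=W RR=S
after cmd 3 (t=39): FL=S FR=W RL=S RR=W
after cmd 4 (t=52): FL=S FR=W RL=S RR=W
after cmd 5 (t=60): FL=W FR=S RL=W RR=S
after cmd 6 (t=69): FL=S FR=W RL=S RR=W
after cmd 7 (t=77): FL=W FR=S RL=W RR=S

start t=3: FL=W FR=S RL=W RR=S
cmd 1: advance +15 → t=18, phase=(14,6,14,6) → FL=W FR=S RL=W RR=S
cmd 2: advance +15 → t=33, phase=(13,5,13,5) → FL=W FR=S RL=W RR=S
cmd 3: advance +6 → t=39, phase=(3,11,3,11) → FL=S FR=W RL=S RR=W
cmd 4: advance +13 → t=52, phase=(0,8,0,8) → FL=S FR=W RL=S RR=W
cmd 5: advance +8 → t=60, phase=(8,0,8,0) → FL=W FR=S RL=W RR=S
cmd 6: advance +9 → t=69, phase=(1,9,1,9) → FL=S FR=W RL=S RR=W
cmd 7: advance +8 → t=77, phase=(9,1,9,1) → FL=W FR=S RL=W RR=S


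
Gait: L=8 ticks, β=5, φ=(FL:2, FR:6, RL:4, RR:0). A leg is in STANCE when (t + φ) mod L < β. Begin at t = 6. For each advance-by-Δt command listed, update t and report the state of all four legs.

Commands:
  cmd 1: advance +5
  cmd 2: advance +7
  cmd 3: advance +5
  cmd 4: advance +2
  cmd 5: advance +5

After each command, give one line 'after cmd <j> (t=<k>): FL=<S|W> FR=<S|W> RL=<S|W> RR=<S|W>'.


start t=6: FL=S FR=S RL=S RR=W
cmd 1: advance +5 → t=11, phase=(5,1,7,3) → FL=W FR=S RL=W RR=S
cmd 2: advance +7 → t=18, phase=(4,0,6,2) → FL=S FR=S RL=W RR=S
cmd 3: advance +5 → t=23, phase=(1,5,3,7) → FL=S FR=W RL=S RR=W
cmd 4: advance +2 → t=25, phase=(3,7,5,1) → FL=S FR=W RL=W RR=S
cmd 5: advance +5 → t=30, phase=(0,4,2,6) → FL=S FR=S RL=S RR=W

after cmd 1 (t=11): FL=W FR=S RL=W RR=S
after cmd 2 (t=18): FL=S FR=S RL=W RR=S
after cmd 3 (t=23): FL=S FR=W RL=S RR=W
after cmd 4 (t=25): FL=S FR=W RL=W RR=S
after cmd 5 (t=30): FL=S FR=S RL=S RR=W


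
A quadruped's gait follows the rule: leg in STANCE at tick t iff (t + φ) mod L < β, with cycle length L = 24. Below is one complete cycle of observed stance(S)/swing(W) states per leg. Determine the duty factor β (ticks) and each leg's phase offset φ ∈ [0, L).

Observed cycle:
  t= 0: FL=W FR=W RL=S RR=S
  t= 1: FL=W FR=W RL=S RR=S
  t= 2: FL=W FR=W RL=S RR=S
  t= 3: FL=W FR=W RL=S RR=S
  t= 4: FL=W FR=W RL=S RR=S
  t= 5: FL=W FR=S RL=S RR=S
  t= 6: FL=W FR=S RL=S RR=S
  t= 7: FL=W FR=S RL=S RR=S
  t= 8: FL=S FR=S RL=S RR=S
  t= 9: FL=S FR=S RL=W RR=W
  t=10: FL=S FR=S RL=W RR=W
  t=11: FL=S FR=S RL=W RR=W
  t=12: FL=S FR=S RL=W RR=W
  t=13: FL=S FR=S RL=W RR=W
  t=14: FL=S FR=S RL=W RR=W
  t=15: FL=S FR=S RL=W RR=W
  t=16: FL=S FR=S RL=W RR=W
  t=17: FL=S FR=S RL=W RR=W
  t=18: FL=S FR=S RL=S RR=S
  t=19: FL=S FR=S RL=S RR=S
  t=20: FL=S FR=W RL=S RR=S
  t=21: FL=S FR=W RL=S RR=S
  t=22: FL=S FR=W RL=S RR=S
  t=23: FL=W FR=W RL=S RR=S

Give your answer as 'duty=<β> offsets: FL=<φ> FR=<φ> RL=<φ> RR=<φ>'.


duty=15 offsets: FL=16 FR=19 RL=6 RR=6

duty β = stance ticks per leg = 15
FL: stance ticks = 15; W→S at t=8 → φ=16
FR: stance ticks = 15; W→S at t=5 → φ=19
RL: stance ticks = 15; W→S at t=18 → φ=6
RR: stance ticks = 15; W→S at t=18 → φ=6


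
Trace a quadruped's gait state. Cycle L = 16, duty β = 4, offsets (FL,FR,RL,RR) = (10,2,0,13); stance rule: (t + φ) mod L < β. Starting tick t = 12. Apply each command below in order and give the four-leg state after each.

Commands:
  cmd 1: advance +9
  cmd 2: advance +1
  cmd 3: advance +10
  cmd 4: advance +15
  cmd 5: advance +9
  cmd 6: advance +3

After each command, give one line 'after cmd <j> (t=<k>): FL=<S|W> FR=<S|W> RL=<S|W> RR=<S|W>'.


after cmd 1 (t=21): FL=W FR=W RL=W RR=S
after cmd 2 (t=22): FL=S FR=W RL=W RR=S
after cmd 3 (t=32): FL=W FR=S RL=S RR=W
after cmd 4 (t=47): FL=W FR=S RL=W RR=W
after cmd 5 (t=56): FL=S FR=W RL=W RR=W
after cmd 6 (t=59): FL=W FR=W RL=W RR=W

start t=12: FL=W FR=W RL=W RR=W
cmd 1: advance +9 → t=21, phase=(15,7,5,2) → FL=W FR=W RL=W RR=S
cmd 2: advance +1 → t=22, phase=(0,8,6,3) → FL=S FR=W RL=W RR=S
cmd 3: advance +10 → t=32, phase=(10,2,0,13) → FL=W FR=S RL=S RR=W
cmd 4: advance +15 → t=47, phase=(9,1,15,12) → FL=W FR=S RL=W RR=W
cmd 5: advance +9 → t=56, phase=(2,10,8,5) → FL=S FR=W RL=W RR=W
cmd 6: advance +3 → t=59, phase=(5,13,11,8) → FL=W FR=W RL=W RR=W


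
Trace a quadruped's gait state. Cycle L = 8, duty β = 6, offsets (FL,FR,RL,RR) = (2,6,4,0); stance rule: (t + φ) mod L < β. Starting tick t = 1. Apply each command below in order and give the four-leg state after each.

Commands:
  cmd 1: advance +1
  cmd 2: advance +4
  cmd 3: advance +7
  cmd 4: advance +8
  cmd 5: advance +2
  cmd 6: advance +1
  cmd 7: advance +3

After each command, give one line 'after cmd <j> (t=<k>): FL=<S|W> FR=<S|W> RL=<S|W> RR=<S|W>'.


after cmd 1 (t=2): FL=S FR=S RL=W RR=S
after cmd 2 (t=6): FL=S FR=S RL=S RR=W
after cmd 3 (t=13): FL=W FR=S RL=S RR=S
after cmd 4 (t=21): FL=W FR=S RL=S RR=S
after cmd 5 (t=23): FL=S FR=S RL=S RR=W
after cmd 6 (t=24): FL=S FR=W RL=S RR=S
after cmd 7 (t=27): FL=S FR=S RL=W RR=S

start t=1: FL=S FR=W RL=S RR=S
cmd 1: advance +1 → t=2, phase=(4,0,6,2) → FL=S FR=S RL=W RR=S
cmd 2: advance +4 → t=6, phase=(0,4,2,6) → FL=S FR=S RL=S RR=W
cmd 3: advance +7 → t=13, phase=(7,3,1,5) → FL=W FR=S RL=S RR=S
cmd 4: advance +8 → t=21, phase=(7,3,1,5) → FL=W FR=S RL=S RR=S
cmd 5: advance +2 → t=23, phase=(1,5,3,7) → FL=S FR=S RL=S RR=W
cmd 6: advance +1 → t=24, phase=(2,6,4,0) → FL=S FR=W RL=S RR=S
cmd 7: advance +3 → t=27, phase=(5,1,7,3) → FL=S FR=S RL=W RR=S


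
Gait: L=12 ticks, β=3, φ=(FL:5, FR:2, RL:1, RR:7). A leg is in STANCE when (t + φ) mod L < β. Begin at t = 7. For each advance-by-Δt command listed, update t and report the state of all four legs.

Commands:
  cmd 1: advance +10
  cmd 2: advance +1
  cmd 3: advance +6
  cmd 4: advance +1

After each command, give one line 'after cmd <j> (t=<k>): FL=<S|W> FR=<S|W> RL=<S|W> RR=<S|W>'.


after cmd 1 (t=17): FL=W FR=W RL=W RR=S
after cmd 2 (t=18): FL=W FR=W RL=W RR=S
after cmd 3 (t=24): FL=W FR=S RL=S RR=W
after cmd 4 (t=25): FL=W FR=W RL=S RR=W

start t=7: FL=S FR=W RL=W RR=S
cmd 1: advance +10 → t=17, phase=(10,7,6,0) → FL=W FR=W RL=W RR=S
cmd 2: advance +1 → t=18, phase=(11,8,7,1) → FL=W FR=W RL=W RR=S
cmd 3: advance +6 → t=24, phase=(5,2,1,7) → FL=W FR=S RL=S RR=W
cmd 4: advance +1 → t=25, phase=(6,3,2,8) → FL=W FR=W RL=S RR=W


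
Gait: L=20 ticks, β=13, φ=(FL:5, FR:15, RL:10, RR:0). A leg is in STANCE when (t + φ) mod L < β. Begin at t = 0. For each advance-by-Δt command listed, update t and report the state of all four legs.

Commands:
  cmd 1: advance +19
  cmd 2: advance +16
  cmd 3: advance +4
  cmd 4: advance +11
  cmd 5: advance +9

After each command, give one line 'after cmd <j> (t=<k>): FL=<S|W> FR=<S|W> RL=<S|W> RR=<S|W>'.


after cmd 1 (t=19): FL=S FR=W RL=S RR=W
after cmd 2 (t=35): FL=S FR=S RL=S RR=W
after cmd 3 (t=39): FL=S FR=W RL=S RR=W
after cmd 4 (t=50): FL=W FR=S RL=S RR=S
after cmd 5 (t=59): FL=S FR=W RL=S RR=W

start t=0: FL=S FR=W RL=S RR=S
cmd 1: advance +19 → t=19, phase=(4,14,9,19) → FL=S FR=W RL=S RR=W
cmd 2: advance +16 → t=35, phase=(0,10,5,15) → FL=S FR=S RL=S RR=W
cmd 3: advance +4 → t=39, phase=(4,14,9,19) → FL=S FR=W RL=S RR=W
cmd 4: advance +11 → t=50, phase=(15,5,0,10) → FL=W FR=S RL=S RR=S
cmd 5: advance +9 → t=59, phase=(4,14,9,19) → FL=S FR=W RL=S RR=W


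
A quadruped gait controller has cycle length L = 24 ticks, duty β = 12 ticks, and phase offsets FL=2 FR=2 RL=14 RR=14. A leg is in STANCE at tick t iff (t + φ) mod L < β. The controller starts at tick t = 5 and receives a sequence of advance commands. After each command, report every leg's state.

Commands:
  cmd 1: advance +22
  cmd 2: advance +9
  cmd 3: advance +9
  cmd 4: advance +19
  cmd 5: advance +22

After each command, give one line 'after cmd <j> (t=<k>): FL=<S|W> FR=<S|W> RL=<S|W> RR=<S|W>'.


start t=5: FL=S FR=S RL=W RR=W
cmd 1: advance +22 → t=27, phase=(5,5,17,17) → FL=S FR=S RL=W RR=W
cmd 2: advance +9 → t=36, phase=(14,14,2,2) → FL=W FR=W RL=S RR=S
cmd 3: advance +9 → t=45, phase=(23,23,11,11) → FL=W FR=W RL=S RR=S
cmd 4: advance +19 → t=64, phase=(18,18,6,6) → FL=W FR=W RL=S RR=S
cmd 5: advance +22 → t=86, phase=(16,16,4,4) → FL=W FR=W RL=S RR=S

after cmd 1 (t=27): FL=S FR=S RL=W RR=W
after cmd 2 (t=36): FL=W FR=W RL=S RR=S
after cmd 3 (t=45): FL=W FR=W RL=S RR=S
after cmd 4 (t=64): FL=W FR=W RL=S RR=S
after cmd 5 (t=86): FL=W FR=W RL=S RR=S


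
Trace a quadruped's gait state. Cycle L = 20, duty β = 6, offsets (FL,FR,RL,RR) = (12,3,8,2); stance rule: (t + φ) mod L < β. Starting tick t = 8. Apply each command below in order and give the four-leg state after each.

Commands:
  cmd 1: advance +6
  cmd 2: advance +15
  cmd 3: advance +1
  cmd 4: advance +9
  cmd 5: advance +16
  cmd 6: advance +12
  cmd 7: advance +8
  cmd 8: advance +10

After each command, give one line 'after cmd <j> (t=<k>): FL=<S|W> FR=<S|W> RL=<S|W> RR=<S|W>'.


after cmd 1 (t=14): FL=W FR=W RL=S RR=W
after cmd 2 (t=29): FL=S FR=W RL=W RR=W
after cmd 3 (t=30): FL=S FR=W RL=W RR=W
after cmd 4 (t=39): FL=W FR=S RL=W RR=S
after cmd 5 (t=55): FL=W FR=W RL=S RR=W
after cmd 6 (t=67): FL=W FR=W RL=W RR=W
after cmd 7 (t=75): FL=W FR=W RL=S RR=W
after cmd 8 (t=85): FL=W FR=W RL=W RR=W

start t=8: FL=S FR=W RL=W RR=W
cmd 1: advance +6 → t=14, phase=(6,17,2,16) → FL=W FR=W RL=S RR=W
cmd 2: advance +15 → t=29, phase=(1,12,17,11) → FL=S FR=W RL=W RR=W
cmd 3: advance +1 → t=30, phase=(2,13,18,12) → FL=S FR=W RL=W RR=W
cmd 4: advance +9 → t=39, phase=(11,2,7,1) → FL=W FR=S RL=W RR=S
cmd 5: advance +16 → t=55, phase=(7,18,3,17) → FL=W FR=W RL=S RR=W
cmd 6: advance +12 → t=67, phase=(19,10,15,9) → FL=W FR=W RL=W RR=W
cmd 7: advance +8 → t=75, phase=(7,18,3,17) → FL=W FR=W RL=S RR=W
cmd 8: advance +10 → t=85, phase=(17,8,13,7) → FL=W FR=W RL=W RR=W
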